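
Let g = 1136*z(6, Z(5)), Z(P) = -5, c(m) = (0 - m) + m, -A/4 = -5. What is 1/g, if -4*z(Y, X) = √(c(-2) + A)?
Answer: -√5/2840 ≈ -0.00078735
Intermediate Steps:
A = 20 (A = -4*(-5) = 20)
c(m) = 0 (c(m) = -m + m = 0)
z(Y, X) = -√5/2 (z(Y, X) = -√(0 + 20)/4 = -√5/2)
g = -568*√5 (g = 1136*(-√5/2) = -568*√5 ≈ -1270.1)
1/g = 1/(-568*√5) = -√5/2840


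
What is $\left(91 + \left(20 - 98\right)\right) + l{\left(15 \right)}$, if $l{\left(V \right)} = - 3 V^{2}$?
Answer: $-662$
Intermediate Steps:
$\left(91 + \left(20 - 98\right)\right) + l{\left(15 \right)} = \left(91 + \left(20 - 98\right)\right) - 3 \cdot 15^{2} = \left(91 - 78\right) - 675 = 13 - 675 = -662$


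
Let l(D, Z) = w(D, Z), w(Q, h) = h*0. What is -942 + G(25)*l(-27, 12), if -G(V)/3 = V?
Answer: -942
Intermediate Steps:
w(Q, h) = 0
l(D, Z) = 0
G(V) = -3*V
-942 + G(25)*l(-27, 12) = -942 - 3*25*0 = -942 - 75*0 = -942 + 0 = -942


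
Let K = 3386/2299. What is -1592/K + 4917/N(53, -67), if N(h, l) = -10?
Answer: -26624521/16930 ≈ -1572.6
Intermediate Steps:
K = 3386/2299 (K = 3386*(1/2299) = 3386/2299 ≈ 1.4728)
-1592/K + 4917/N(53, -67) = -1592/3386/2299 + 4917/(-10) = -1592*2299/3386 + 4917*(-⅒) = -1830004/1693 - 4917/10 = -26624521/16930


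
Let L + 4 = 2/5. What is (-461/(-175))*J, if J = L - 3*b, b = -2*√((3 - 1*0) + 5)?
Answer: -8298/875 + 5532*√2/175 ≈ 35.222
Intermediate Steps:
L = -18/5 (L = -4 + 2/5 = -4 + 2*(⅕) = -4 + ⅖ = -18/5 ≈ -3.6000)
b = -4*√2 (b = -2*√((3 + 0) + 5) = -2*√(3 + 5) = -4*√2 ≈ -5.6569)
J = -18/5 + 12*√2 (J = -18/5 - (-12)*√2 = -18/5 + 12*√2 ≈ 13.371)
(-461/(-175))*J = (-461/(-175))*(-18/5 + 12*√2) = (-461*(-1/175))*(-18/5 + 12*√2) = 461*(-18/5 + 12*√2)/175 = -8298/875 + 5532*√2/175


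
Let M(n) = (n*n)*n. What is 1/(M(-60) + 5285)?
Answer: -1/210715 ≈ -4.7457e-6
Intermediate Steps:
M(n) = n**3 (M(n) = n**2*n = n**3)
1/(M(-60) + 5285) = 1/((-60)**3 + 5285) = 1/(-216000 + 5285) = 1/(-210715) = -1/210715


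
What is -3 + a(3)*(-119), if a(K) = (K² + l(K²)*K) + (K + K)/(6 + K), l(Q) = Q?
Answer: -13099/3 ≈ -4366.3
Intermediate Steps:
a(K) = K² + K³ + 2*K/(6 + K) (a(K) = (K² + K²*K) + (K + K)/(6 + K) = (K² + K³) + (2*K)/(6 + K) = (K² + K³) + 2*K/(6 + K) = K² + K³ + 2*K/(6 + K))
-3 + a(3)*(-119) = -3 + (3*(2 + 3³ + 6*3 + 7*3²)/(6 + 3))*(-119) = -3 + (3*(2 + 27 + 18 + 7*9)/9)*(-119) = -3 + (3*(⅑)*(2 + 27 + 18 + 63))*(-119) = -3 + (3*(⅑)*110)*(-119) = -3 + (110/3)*(-119) = -3 - 13090/3 = -13099/3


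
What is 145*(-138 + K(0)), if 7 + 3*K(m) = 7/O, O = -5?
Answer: -20416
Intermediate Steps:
K(m) = -14/5 (K(m) = -7/3 + (7/(-5))/3 = -7/3 + (7*(-⅕))/3 = -7/3 + (⅓)*(-7/5) = -7/3 - 7/15 = -14/5)
145*(-138 + K(0)) = 145*(-138 - 14/5) = 145*(-704/5) = -20416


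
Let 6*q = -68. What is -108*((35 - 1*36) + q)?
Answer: 1332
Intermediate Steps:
q = -34/3 (q = (⅙)*(-68) = -34/3 ≈ -11.333)
-108*((35 - 1*36) + q) = -108*((35 - 1*36) - 34/3) = -108*((35 - 36) - 34/3) = -108*(-1 - 34/3) = -108*(-37/3) = 1332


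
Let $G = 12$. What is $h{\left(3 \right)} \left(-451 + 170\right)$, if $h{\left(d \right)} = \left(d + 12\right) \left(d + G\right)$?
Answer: $-63225$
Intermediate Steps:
$h{\left(d \right)} = \left(12 + d\right)^{2}$ ($h{\left(d \right)} = \left(d + 12\right) \left(d + 12\right) = \left(12 + d\right) \left(12 + d\right) = \left(12 + d\right)^{2}$)
$h{\left(3 \right)} \left(-451 + 170\right) = \left(144 + 3^{2} + 24 \cdot 3\right) \left(-451 + 170\right) = \left(144 + 9 + 72\right) \left(-281\right) = 225 \left(-281\right) = -63225$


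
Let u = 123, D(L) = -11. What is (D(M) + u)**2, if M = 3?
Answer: 12544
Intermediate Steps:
(D(M) + u)**2 = (-11 + 123)**2 = 112**2 = 12544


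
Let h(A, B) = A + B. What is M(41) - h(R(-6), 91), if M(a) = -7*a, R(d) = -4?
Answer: -374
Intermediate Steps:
M(41) - h(R(-6), 91) = -7*41 - (-4 + 91) = -287 - 1*87 = -287 - 87 = -374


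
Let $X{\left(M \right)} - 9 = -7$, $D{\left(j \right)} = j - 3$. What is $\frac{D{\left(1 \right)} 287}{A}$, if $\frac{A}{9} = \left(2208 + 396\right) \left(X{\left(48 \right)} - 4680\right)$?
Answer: $\frac{41}{7830972} \approx 5.2356 \cdot 10^{-6}$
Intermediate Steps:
$D{\left(j \right)} = -3 + j$
$X{\left(M \right)} = 2$ ($X{\left(M \right)} = 9 - 7 = 2$)
$A = -109633608$ ($A = 9 \left(2208 + 396\right) \left(2 - 4680\right) = 9 \cdot 2604 \left(-4678\right) = 9 \left(-12181512\right) = -109633608$)
$\frac{D{\left(1 \right)} 287}{A} = \frac{\left(-3 + 1\right) 287}{-109633608} = \left(-2\right) 287 \left(- \frac{1}{109633608}\right) = \left(-574\right) \left(- \frac{1}{109633608}\right) = \frac{41}{7830972}$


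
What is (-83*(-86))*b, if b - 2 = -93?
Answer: -649558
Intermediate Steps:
b = -91 (b = 2 - 93 = -91)
(-83*(-86))*b = -83*(-86)*(-91) = 7138*(-91) = -649558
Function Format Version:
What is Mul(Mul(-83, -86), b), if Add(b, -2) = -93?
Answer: -649558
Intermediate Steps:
b = -91 (b = Add(2, -93) = -91)
Mul(Mul(-83, -86), b) = Mul(Mul(-83, -86), -91) = Mul(7138, -91) = -649558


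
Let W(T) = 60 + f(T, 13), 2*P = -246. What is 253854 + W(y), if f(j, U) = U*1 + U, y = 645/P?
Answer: 253940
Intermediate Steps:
P = -123 (P = (½)*(-246) = -123)
y = -215/41 (y = 645/(-123) = 645*(-1/123) = -215/41 ≈ -5.2439)
f(j, U) = 2*U (f(j, U) = U + U = 2*U)
W(T) = 86 (W(T) = 60 + 2*13 = 60 + 26 = 86)
253854 + W(y) = 253854 + 86 = 253940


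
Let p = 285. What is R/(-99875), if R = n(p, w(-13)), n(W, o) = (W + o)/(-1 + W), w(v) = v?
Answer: -4/417125 ≈ -9.5895e-6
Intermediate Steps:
n(W, o) = (W + o)/(-1 + W)
R = 68/71 (R = (285 - 13)/(-1 + 285) = 272/284 = (1/284)*272 = 68/71 ≈ 0.95775)
R/(-99875) = (68/71)/(-99875) = (68/71)*(-1/99875) = -4/417125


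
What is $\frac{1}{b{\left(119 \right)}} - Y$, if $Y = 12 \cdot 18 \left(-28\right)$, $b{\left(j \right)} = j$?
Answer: $\frac{719713}{119} \approx 6048.0$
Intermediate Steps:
$Y = -6048$ ($Y = 216 \left(-28\right) = -6048$)
$\frac{1}{b{\left(119 \right)}} - Y = \frac{1}{119} - -6048 = \frac{1}{119} + 6048 = \frac{719713}{119}$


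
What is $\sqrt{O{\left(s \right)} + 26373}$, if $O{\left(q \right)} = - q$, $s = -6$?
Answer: $3 \sqrt{2931} \approx 162.42$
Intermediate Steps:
$\sqrt{O{\left(s \right)} + 26373} = \sqrt{\left(-1\right) \left(-6\right) + 26373} = \sqrt{6 + 26373} = \sqrt{26379} = 3 \sqrt{2931}$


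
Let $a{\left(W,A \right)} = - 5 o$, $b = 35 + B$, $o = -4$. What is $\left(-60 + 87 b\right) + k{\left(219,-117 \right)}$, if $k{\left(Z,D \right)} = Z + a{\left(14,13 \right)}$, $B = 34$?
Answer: $6182$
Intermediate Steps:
$b = 69$ ($b = 35 + 34 = 69$)
$a{\left(W,A \right)} = 20$ ($a{\left(W,A \right)} = \left(-5\right) \left(-4\right) = 20$)
$k{\left(Z,D \right)} = 20 + Z$ ($k{\left(Z,D \right)} = Z + 20 = 20 + Z$)
$\left(-60 + 87 b\right) + k{\left(219,-117 \right)} = \left(-60 + 87 \cdot 69\right) + \left(20 + 219\right) = \left(-60 + 6003\right) + 239 = 5943 + 239 = 6182$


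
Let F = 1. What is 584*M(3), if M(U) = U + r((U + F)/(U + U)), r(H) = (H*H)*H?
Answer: 51976/27 ≈ 1925.0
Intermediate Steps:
r(H) = H³ (r(H) = H²*H = H³)
M(U) = U + (1 + U)³/(8*U³) (M(U) = U + ((U + 1)/(U + U))³ = U + ((1 + U)/((2*U)))³ = U + ((1 + U)*(1/(2*U)))³ = U + ((1 + U)/(2*U))³ = U + (1 + U)³/(8*U³))
584*M(3) = 584*(3 + (⅛)*(1 + 3)³/3³) = 584*(3 + (⅛)*(1/27)*4³) = 584*(3 + (⅛)*(1/27)*64) = 584*(3 + 8/27) = 584*(89/27) = 51976/27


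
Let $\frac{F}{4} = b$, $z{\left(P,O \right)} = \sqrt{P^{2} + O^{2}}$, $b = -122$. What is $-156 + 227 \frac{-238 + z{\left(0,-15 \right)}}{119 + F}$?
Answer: $- \frac{6943}{369} \approx -18.816$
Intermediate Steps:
$z{\left(P,O \right)} = \sqrt{O^{2} + P^{2}}$
$F = -488$ ($F = 4 \left(-122\right) = -488$)
$-156 + 227 \frac{-238 + z{\left(0,-15 \right)}}{119 + F} = -156 + 227 \frac{-238 + \sqrt{\left(-15\right)^{2} + 0^{2}}}{119 - 488} = -156 + 227 \frac{-238 + \sqrt{225 + 0}}{-369} = -156 + 227 \left(-238 + \sqrt{225}\right) \left(- \frac{1}{369}\right) = -156 + 227 \left(-238 + 15\right) \left(- \frac{1}{369}\right) = -156 + 227 \left(\left(-223\right) \left(- \frac{1}{369}\right)\right) = -156 + 227 \cdot \frac{223}{369} = -156 + \frac{50621}{369} = - \frac{6943}{369}$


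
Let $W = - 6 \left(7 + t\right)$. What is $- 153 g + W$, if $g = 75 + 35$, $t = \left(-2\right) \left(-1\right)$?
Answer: $-16884$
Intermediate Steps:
$t = 2$
$g = 110$
$W = -54$ ($W = - 6 \left(7 + 2\right) = \left(-6\right) 9 = -54$)
$- 153 g + W = \left(-153\right) 110 - 54 = -16830 - 54 = -16884$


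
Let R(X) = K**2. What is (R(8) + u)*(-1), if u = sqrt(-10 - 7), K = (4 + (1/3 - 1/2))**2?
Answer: -279841/1296 - I*sqrt(17) ≈ -215.93 - 4.1231*I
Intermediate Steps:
K = 529/36 (K = (4 + (1*(1/3) - 1*1/2))**2 = (4 + (1/3 - 1/2))**2 = (4 - 1/6)**2 = (23/6)**2 = 529/36 ≈ 14.694)
R(X) = 279841/1296 (R(X) = (529/36)**2 = 279841/1296)
u = I*sqrt(17) (u = sqrt(-17) = I*sqrt(17) ≈ 4.1231*I)
(R(8) + u)*(-1) = (279841/1296 + I*sqrt(17))*(-1) = -279841/1296 - I*sqrt(17)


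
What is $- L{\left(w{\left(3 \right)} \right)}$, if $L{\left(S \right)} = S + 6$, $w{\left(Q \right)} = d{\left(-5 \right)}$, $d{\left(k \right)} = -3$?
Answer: $-3$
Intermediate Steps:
$w{\left(Q \right)} = -3$
$L{\left(S \right)} = 6 + S$
$- L{\left(w{\left(3 \right)} \right)} = - (6 - 3) = \left(-1\right) 3 = -3$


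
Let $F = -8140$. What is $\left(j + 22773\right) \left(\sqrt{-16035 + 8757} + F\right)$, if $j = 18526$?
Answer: $-336173860 + 41299 i \sqrt{7278} \approx -3.3617 \cdot 10^{8} + 3.5233 \cdot 10^{6} i$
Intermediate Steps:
$\left(j + 22773\right) \left(\sqrt{-16035 + 8757} + F\right) = \left(18526 + 22773\right) \left(\sqrt{-16035 + 8757} - 8140\right) = 41299 \left(\sqrt{-7278} - 8140\right) = 41299 \left(i \sqrt{7278} - 8140\right) = 41299 \left(-8140 + i \sqrt{7278}\right) = -336173860 + 41299 i \sqrt{7278}$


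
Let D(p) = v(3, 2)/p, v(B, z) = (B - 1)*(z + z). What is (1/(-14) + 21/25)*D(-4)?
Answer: -269/175 ≈ -1.5371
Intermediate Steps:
v(B, z) = 2*z*(-1 + B) (v(B, z) = (-1 + B)*(2*z) = 2*z*(-1 + B))
D(p) = 8/p (D(p) = (2*2*(-1 + 3))/p = (2*2*2)/p = 8/p)
(1/(-14) + 21/25)*D(-4) = (1/(-14) + 21/25)*(8/(-4)) = (1*(-1/14) + 21*(1/25))*(8*(-1/4)) = (-1/14 + 21/25)*(-2) = (269/350)*(-2) = -269/175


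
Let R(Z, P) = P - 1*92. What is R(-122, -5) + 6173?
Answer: 6076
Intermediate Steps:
R(Z, P) = -92 + P (R(Z, P) = P - 92 = -92 + P)
R(-122, -5) + 6173 = (-92 - 5) + 6173 = -97 + 6173 = 6076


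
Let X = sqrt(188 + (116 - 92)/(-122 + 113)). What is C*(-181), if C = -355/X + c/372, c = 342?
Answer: -10317/62 + 64255*sqrt(417)/278 ≈ 4553.5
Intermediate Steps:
X = 2*sqrt(417)/3 (X = sqrt(188 + 24/(-9)) = sqrt(188 + 24*(-1/9)) = sqrt(188 - 8/3) = sqrt(556/3) = 2*sqrt(417)/3 ≈ 13.614)
C = 57/62 - 355*sqrt(417)/278 (C = -355*sqrt(417)/278 + 342/372 = -355*sqrt(417)/278 + 342*(1/372) = -355*sqrt(417)/278 + 57/62 = 57/62 - 355*sqrt(417)/278 ≈ -25.157)
C*(-181) = (57/62 - 355*sqrt(417)/278)*(-181) = -10317/62 + 64255*sqrt(417)/278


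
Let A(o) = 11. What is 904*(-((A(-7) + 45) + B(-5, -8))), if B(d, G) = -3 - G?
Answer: -55144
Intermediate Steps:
904*(-((A(-7) + 45) + B(-5, -8))) = 904*(-((11 + 45) + (-3 - 1*(-8)))) = 904*(-(56 + (-3 + 8))) = 904*(-(56 + 5)) = 904*(-1*61) = 904*(-61) = -55144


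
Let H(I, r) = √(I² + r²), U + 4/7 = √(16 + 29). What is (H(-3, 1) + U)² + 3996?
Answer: 3996 + (-4 + 7*√10 + 21*√5)²/49 ≈ 4082.5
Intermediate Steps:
U = -4/7 + 3*√5 (U = -4/7 + √(16 + 29) = -4/7 + √45 = -4/7 + 3*√5 ≈ 6.1368)
(H(-3, 1) + U)² + 3996 = (√((-3)² + 1²) + (-4/7 + 3*√5))² + 3996 = (√(9 + 1) + (-4/7 + 3*√5))² + 3996 = (√10 + (-4/7 + 3*√5))² + 3996 = (-4/7 + √10 + 3*√5)² + 3996 = 3996 + (-4/7 + √10 + 3*√5)²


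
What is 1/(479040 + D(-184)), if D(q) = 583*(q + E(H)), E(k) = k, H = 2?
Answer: 1/372934 ≈ 2.6814e-6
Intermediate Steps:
D(q) = 1166 + 583*q (D(q) = 583*(q + 2) = 583*(2 + q) = 1166 + 583*q)
1/(479040 + D(-184)) = 1/(479040 + (1166 + 583*(-184))) = 1/(479040 + (1166 - 107272)) = 1/(479040 - 106106) = 1/372934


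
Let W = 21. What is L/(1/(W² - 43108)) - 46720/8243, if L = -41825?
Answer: 14710023141105/8243 ≈ 1.7845e+9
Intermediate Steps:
L/(1/(W² - 43108)) - 46720/8243 = -41825/(1/(21² - 43108)) - 46720/8243 = -41825/(1/(441 - 43108)) - 46720*1/8243 = -41825/(1/(-42667)) - 46720/8243 = -41825/(-1/42667) - 46720/8243 = -41825*(-42667) - 46720/8243 = 1784547275 - 46720/8243 = 14710023141105/8243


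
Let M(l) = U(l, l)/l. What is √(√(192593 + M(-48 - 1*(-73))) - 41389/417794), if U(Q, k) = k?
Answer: √(-17292075866 + 174551826436*√192594)/417794 ≈ 20.947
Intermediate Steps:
M(l) = 1 (M(l) = l/l = 1)
√(√(192593 + M(-48 - 1*(-73))) - 41389/417794) = √(√(192593 + 1) - 41389/417794) = √(√192594 - 41389*1/417794) = √(√192594 - 41389/417794) = √(-41389/417794 + √192594)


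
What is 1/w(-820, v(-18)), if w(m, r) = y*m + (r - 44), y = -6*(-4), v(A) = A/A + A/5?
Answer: -5/98633 ≈ -5.0693e-5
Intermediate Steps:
v(A) = 1 + A/5 (v(A) = 1 + A*(⅕) = 1 + A/5)
y = 24
w(m, r) = -44 + r + 24*m (w(m, r) = 24*m + (r - 44) = 24*m + (-44 + r) = -44 + r + 24*m)
1/w(-820, v(-18)) = 1/(-44 + (1 + (⅕)*(-18)) + 24*(-820)) = 1/(-44 + (1 - 18/5) - 19680) = 1/(-44 - 13/5 - 19680) = 1/(-98633/5) = -5/98633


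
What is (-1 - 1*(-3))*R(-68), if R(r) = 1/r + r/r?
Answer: 67/34 ≈ 1.9706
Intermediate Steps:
R(r) = 1 + 1/r (R(r) = 1/r + 1 = 1 + 1/r)
(-1 - 1*(-3))*R(-68) = (-1 - 1*(-3))*((1 - 68)/(-68)) = (-1 + 3)*(-1/68*(-67)) = 2*(67/68) = 67/34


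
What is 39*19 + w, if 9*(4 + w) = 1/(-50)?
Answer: 331649/450 ≈ 737.00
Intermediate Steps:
w = -1801/450 (w = -4 + (1/9)/(-50) = -4 + (1/9)*(-1/50) = -4 - 1/450 = -1801/450 ≈ -4.0022)
39*19 + w = 39*19 - 1801/450 = 741 - 1801/450 = 331649/450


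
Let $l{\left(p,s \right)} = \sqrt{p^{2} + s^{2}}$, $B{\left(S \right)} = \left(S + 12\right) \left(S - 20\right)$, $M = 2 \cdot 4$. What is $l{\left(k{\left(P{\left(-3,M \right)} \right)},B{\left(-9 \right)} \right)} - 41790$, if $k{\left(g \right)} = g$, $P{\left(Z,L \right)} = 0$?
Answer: $-41703$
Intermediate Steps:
$M = 8$
$B{\left(S \right)} = \left(-20 + S\right) \left(12 + S\right)$ ($B{\left(S \right)} = \left(12 + S\right) \left(-20 + S\right) = \left(-20 + S\right) \left(12 + S\right)$)
$l{\left(k{\left(P{\left(-3,M \right)} \right)},B{\left(-9 \right)} \right)} - 41790 = \sqrt{0^{2} + \left(-240 + \left(-9\right)^{2} - -72\right)^{2}} - 41790 = \sqrt{0 + \left(-240 + 81 + 72\right)^{2}} - 41790 = \sqrt{0 + \left(-87\right)^{2}} - 41790 = \sqrt{0 + 7569} - 41790 = \sqrt{7569} - 41790 = 87 - 41790 = -41703$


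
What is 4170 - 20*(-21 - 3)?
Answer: 4650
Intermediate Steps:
4170 - 20*(-21 - 3) = 4170 - 20*(-24) = 4170 - 1*(-480) = 4170 + 480 = 4650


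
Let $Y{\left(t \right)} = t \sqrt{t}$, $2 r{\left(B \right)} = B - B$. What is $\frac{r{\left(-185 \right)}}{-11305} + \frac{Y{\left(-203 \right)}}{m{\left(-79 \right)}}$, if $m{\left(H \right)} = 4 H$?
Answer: $\frac{203 i \sqrt{203}}{316} \approx 9.1529 i$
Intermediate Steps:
$r{\left(B \right)} = 0$ ($r{\left(B \right)} = \frac{B - B}{2} = \frac{1}{2} \cdot 0 = 0$)
$Y{\left(t \right)} = t^{\frac{3}{2}}$
$\frac{r{\left(-185 \right)}}{-11305} + \frac{Y{\left(-203 \right)}}{m{\left(-79 \right)}} = \frac{0}{-11305} + \frac{\left(-203\right)^{\frac{3}{2}}}{4 \left(-79\right)} = 0 \left(- \frac{1}{11305}\right) + \frac{\left(-203\right) i \sqrt{203}}{-316} = 0 + - 203 i \sqrt{203} \left(- \frac{1}{316}\right) = 0 + \frac{203 i \sqrt{203}}{316} = \frac{203 i \sqrt{203}}{316}$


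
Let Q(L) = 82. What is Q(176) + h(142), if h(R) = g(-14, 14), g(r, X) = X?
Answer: 96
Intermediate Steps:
h(R) = 14
Q(176) + h(142) = 82 + 14 = 96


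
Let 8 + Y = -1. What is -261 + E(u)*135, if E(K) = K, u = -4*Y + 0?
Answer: 4599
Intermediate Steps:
Y = -9 (Y = -8 - 1 = -9)
u = 36 (u = -4*(-9) + 0 = 36 + 0 = 36)
-261 + E(u)*135 = -261 + 36*135 = -261 + 4860 = 4599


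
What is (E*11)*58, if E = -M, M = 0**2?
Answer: 0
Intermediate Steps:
M = 0
E = 0 (E = -1*0 = 0)
(E*11)*58 = (0*11)*58 = 0*58 = 0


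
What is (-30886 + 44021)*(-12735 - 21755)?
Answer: -453026150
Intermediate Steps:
(-30886 + 44021)*(-12735 - 21755) = 13135*(-34490) = -453026150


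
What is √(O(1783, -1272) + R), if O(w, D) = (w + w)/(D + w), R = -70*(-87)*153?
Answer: 2*√60826634099/511 ≈ 965.29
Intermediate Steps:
R = 931770 (R = 6090*153 = 931770)
O(w, D) = 2*w/(D + w) (O(w, D) = (2*w)/(D + w) = 2*w/(D + w))
√(O(1783, -1272) + R) = √(2*1783/(-1272 + 1783) + 931770) = √(2*1783/511 + 931770) = √(2*1783*(1/511) + 931770) = √(3566/511 + 931770) = √(476138036/511) = 2*√60826634099/511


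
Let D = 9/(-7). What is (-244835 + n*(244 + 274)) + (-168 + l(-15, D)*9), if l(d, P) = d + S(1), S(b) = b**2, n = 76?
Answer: -205761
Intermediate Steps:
D = -9/7 (D = 9*(-1/7) = -9/7 ≈ -1.2857)
l(d, P) = 1 + d (l(d, P) = d + 1**2 = d + 1 = 1 + d)
(-244835 + n*(244 + 274)) + (-168 + l(-15, D)*9) = (-244835 + 76*(244 + 274)) + (-168 + (1 - 15)*9) = (-244835 + 76*518) + (-168 - 14*9) = (-244835 + 39368) + (-168 - 126) = -205467 - 294 = -205761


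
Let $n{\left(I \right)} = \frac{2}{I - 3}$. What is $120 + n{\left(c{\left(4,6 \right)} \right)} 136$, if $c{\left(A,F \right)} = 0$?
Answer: $\frac{88}{3} \approx 29.333$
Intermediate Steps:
$n{\left(I \right)} = \frac{2}{-3 + I}$
$120 + n{\left(c{\left(4,6 \right)} \right)} 136 = 120 + \frac{2}{-3 + 0} \cdot 136 = 120 + \frac{2}{-3} \cdot 136 = 120 + 2 \left(- \frac{1}{3}\right) 136 = 120 - \frac{272}{3} = \frac{88}{3}$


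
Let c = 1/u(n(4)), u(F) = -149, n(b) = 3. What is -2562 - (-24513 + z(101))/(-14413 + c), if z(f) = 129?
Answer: -917604262/357923 ≈ -2563.7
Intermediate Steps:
c = -1/149 (c = 1/(-149) = -1/149 ≈ -0.0067114)
-2562 - (-24513 + z(101))/(-14413 + c) = -2562 - (-24513 + 129)/(-14413 - 1/149) = -2562 - (-24384)/(-2147538/149) = -2562 - (-24384)*(-149)/2147538 = -2562 - 1*605536/357923 = -2562 - 605536/357923 = -917604262/357923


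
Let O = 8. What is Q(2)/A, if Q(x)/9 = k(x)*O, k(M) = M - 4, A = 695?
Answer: -144/695 ≈ -0.20719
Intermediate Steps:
k(M) = -4 + M
Q(x) = -288 + 72*x (Q(x) = 9*((-4 + x)*8) = 9*(-32 + 8*x) = -288 + 72*x)
Q(2)/A = (-288 + 72*2)/695 = (-288 + 144)*(1/695) = -144*1/695 = -144/695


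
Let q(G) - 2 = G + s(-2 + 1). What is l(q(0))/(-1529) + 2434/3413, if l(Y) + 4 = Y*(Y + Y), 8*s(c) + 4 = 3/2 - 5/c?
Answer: 473438067/667965056 ≈ 0.70878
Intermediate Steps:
s(c) = -5/16 - 5/(8*c) (s(c) = -½ + (3/2 - 5/c)/8 = -½ + (3/16 - 5/(8*c)) = -5/16 - 5/(8*c))
q(G) = 37/16 + G (q(G) = 2 + (G + 5*(-2 - (-2 + 1))/(16*(-2 + 1))) = 2 + (G + (5/16)*(-2 - 1*(-1))/(-1)) = 2 + (G + (5/16)*(-1)*(-2 + 1)) = 2 + (G + (5/16)*(-1)*(-1)) = 2 + (G + 5/16) = 2 + (5/16 + G) = 37/16 + G)
l(Y) = -4 + 2*Y² (l(Y) = -4 + Y*(Y + Y) = -4 + Y*(2*Y) = -4 + 2*Y²)
l(q(0))/(-1529) + 2434/3413 = (-4 + 2*(37/16 + 0)²)/(-1529) + 2434/3413 = (-4 + 2*(37/16)²)*(-1/1529) + 2434*(1/3413) = (-4 + 2*(1369/256))*(-1/1529) + 2434/3413 = (-4 + 1369/128)*(-1/1529) + 2434/3413 = (857/128)*(-1/1529) + 2434/3413 = -857/195712 + 2434/3413 = 473438067/667965056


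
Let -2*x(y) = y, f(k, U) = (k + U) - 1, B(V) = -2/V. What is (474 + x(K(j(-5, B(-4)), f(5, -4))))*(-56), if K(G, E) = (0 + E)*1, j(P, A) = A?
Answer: -26544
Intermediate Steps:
f(k, U) = -1 + U + k (f(k, U) = (U + k) - 1 = -1 + U + k)
K(G, E) = E (K(G, E) = E*1 = E)
x(y) = -y/2
(474 + x(K(j(-5, B(-4)), f(5, -4))))*(-56) = (474 - (-1 - 4 + 5)/2)*(-56) = (474 - 1/2*0)*(-56) = (474 + 0)*(-56) = 474*(-56) = -26544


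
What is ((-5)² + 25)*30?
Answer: 1500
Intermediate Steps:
((-5)² + 25)*30 = (25 + 25)*30 = 50*30 = 1500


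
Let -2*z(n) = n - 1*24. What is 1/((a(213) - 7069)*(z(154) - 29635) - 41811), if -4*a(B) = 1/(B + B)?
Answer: 142/29806865913 ≈ 4.7640e-9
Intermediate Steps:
z(n) = 12 - n/2 (z(n) = -(n - 1*24)/2 = -(n - 24)/2 = -(-24 + n)/2 = 12 - n/2)
a(B) = -1/(8*B) (a(B) = -1/(4*(B + B)) = -1/(2*B)/4 = -1/(8*B))
1/((a(213) - 7069)*(z(154) - 29635) - 41811) = 1/((-⅛/213 - 7069)*((12 - ½*154) - 29635) - 41811) = 1/((-⅛*1/213 - 7069)*((12 - 77) - 29635) - 41811) = 1/((-1/1704 - 7069)*(-65 - 29635) - 41811) = 1/(-12045577/1704*(-29700) - 41811) = 1/(29812803075/142 - 41811) = 1/(29806865913/142) = 142/29806865913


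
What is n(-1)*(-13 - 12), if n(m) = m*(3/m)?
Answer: -75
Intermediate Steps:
n(m) = 3
n(-1)*(-13 - 12) = 3*(-13 - 12) = 3*(-25) = -75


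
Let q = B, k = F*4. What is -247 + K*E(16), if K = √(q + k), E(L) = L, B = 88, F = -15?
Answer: -247 + 32*√7 ≈ -162.34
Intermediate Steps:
k = -60 (k = -15*4 = -60)
q = 88
K = 2*√7 (K = √(88 - 60) = √28 = 2*√7 ≈ 5.2915)
-247 + K*E(16) = -247 + (2*√7)*16 = -247 + 32*√7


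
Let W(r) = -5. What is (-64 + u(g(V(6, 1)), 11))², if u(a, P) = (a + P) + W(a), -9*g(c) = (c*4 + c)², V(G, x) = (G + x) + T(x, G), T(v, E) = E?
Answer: 22534009/81 ≈ 2.7820e+5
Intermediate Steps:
V(G, x) = x + 2*G (V(G, x) = (G + x) + G = x + 2*G)
g(c) = -25*c²/9 (g(c) = -(c*4 + c)²/9 = -(4*c + c)²/9 = -25*c²/9)
u(a, P) = -5 + P + a (u(a, P) = (a + P) - 5 = (P + a) - 5 = -5 + P + a)
(-64 + u(g(V(6, 1)), 11))² = (-64 + (-5 + 11 - 25*(1 + 2*6)²/9))² = (-64 + (-5 + 11 - 25*(1 + 12)²/9))² = (-64 + (-5 + 11 - 25/9*13²))² = (-64 + (-5 + 11 - 25/9*169))² = (-64 + (-5 + 11 - 4225/9))² = (-64 - 4171/9)² = (-4747/9)² = 22534009/81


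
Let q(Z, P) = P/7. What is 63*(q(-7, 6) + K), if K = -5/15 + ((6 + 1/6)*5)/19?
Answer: 5139/38 ≈ 135.24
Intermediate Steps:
q(Z, P) = P/7 (q(Z, P) = P*(⅐) = P/7)
K = 49/38 (K = -5*1/15 + ((6 + ⅙)*5)*(1/19) = -⅓ + ((37/6)*5)*(1/19) = -⅓ + (185/6)*(1/19) = -⅓ + 185/114 = 49/38 ≈ 1.2895)
63*(q(-7, 6) + K) = 63*((⅐)*6 + 49/38) = 63*(6/7 + 49/38) = 63*(571/266) = 5139/38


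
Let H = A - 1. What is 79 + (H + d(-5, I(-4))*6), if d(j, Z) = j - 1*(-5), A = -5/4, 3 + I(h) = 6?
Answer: 307/4 ≈ 76.750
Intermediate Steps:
I(h) = 3 (I(h) = -3 + 6 = 3)
A = -5/4 (A = -5*1/4 = -5/4 ≈ -1.2500)
H = -9/4 (H = -5/4 - 1 = -9/4 ≈ -2.2500)
d(j, Z) = 5 + j (d(j, Z) = j + 5 = 5 + j)
79 + (H + d(-5, I(-4))*6) = 79 + (-9/4 + (5 - 5)*6) = 79 + (-9/4 + 0*6) = 79 + (-9/4 + 0) = 79 - 9/4 = 307/4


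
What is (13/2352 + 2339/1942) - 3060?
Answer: -6985640233/2283792 ≈ -3058.8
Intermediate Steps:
(13/2352 + 2339/1942) - 3060 = 2763287/2283792 - 3060 = -6985640233/2283792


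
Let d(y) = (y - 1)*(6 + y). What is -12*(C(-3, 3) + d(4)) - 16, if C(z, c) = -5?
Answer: -316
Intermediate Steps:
d(y) = (-1 + y)*(6 + y)
-12*(C(-3, 3) + d(4)) - 16 = -12*(-5 + (-6 + 4² + 5*4)) - 16 = -12*(-5 + (-6 + 16 + 20)) - 16 = -12*(-5 + 30) - 16 = -12*25 - 16 = -300 - 16 = -316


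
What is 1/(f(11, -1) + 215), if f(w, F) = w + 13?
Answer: 1/239 ≈ 0.0041841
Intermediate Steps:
f(w, F) = 13 + w
1/(f(11, -1) + 215) = 1/((13 + 11) + 215) = 1/(24 + 215) = 1/239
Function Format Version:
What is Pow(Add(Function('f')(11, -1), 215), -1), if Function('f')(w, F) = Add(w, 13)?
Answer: Rational(1, 239) ≈ 0.0041841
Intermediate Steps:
Function('f')(w, F) = Add(13, w)
Pow(Add(Function('f')(11, -1), 215), -1) = Pow(Add(Add(13, 11), 215), -1) = Pow(Add(24, 215), -1) = Pow(239, -1) = Rational(1, 239)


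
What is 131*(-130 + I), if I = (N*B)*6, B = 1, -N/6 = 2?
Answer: -26462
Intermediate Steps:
N = -12 (N = -6*2 = -12)
I = -72 (I = -12*1*6 = -12*6 = -72)
131*(-130 + I) = 131*(-130 - 72) = 131*(-202) = -26462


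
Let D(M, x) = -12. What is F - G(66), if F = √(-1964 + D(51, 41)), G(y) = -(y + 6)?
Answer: 72 + 2*I*√494 ≈ 72.0 + 44.452*I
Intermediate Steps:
G(y) = -6 - y (G(y) = -(6 + y) = -6 - y)
F = 2*I*√494 (F = √(-1964 - 12) = √(-1976) = 2*I*√494 ≈ 44.452*I)
F - G(66) = 2*I*√494 - (-6 - 1*66) = 2*I*√494 - (-6 - 66) = 2*I*√494 - 1*(-72) = 2*I*√494 + 72 = 72 + 2*I*√494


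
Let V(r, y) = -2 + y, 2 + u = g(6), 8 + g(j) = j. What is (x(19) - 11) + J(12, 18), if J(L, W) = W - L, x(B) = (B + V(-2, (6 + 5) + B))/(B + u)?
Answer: -28/15 ≈ -1.8667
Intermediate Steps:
g(j) = -8 + j
u = -4 (u = -2 + (-8 + 6) = -2 - 2 = -4)
x(B) = (9 + 2*B)/(-4 + B) (x(B) = (B + (-2 + ((6 + 5) + B)))/(B - 4) = (B + (-2 + (11 + B)))/(-4 + B) = (B + (9 + B))/(-4 + B) = (9 + 2*B)/(-4 + B))
(x(19) - 11) + J(12, 18) = ((9 + 2*19)/(-4 + 19) - 11) + (18 - 1*12) = ((9 + 38)/15 - 11) + (18 - 12) = ((1/15)*47 - 11) + 6 = (47/15 - 11) + 6 = -118/15 + 6 = -28/15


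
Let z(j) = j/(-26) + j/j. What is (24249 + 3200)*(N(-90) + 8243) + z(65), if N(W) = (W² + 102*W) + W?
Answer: 388293551/2 ≈ 1.9415e+8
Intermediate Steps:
N(W) = W² + 103*W
z(j) = 1 - j/26 (z(j) = j*(-1/26) + 1 = -j/26 + 1 = 1 - j/26)
(24249 + 3200)*(N(-90) + 8243) + z(65) = (24249 + 3200)*(-90*(103 - 90) + 8243) + (1 - 1/26*65) = 27449*(-90*13 + 8243) + (1 - 5/2) = 27449*(-1170 + 8243) - 3/2 = 27449*7073 - 3/2 = 194146777 - 3/2 = 388293551/2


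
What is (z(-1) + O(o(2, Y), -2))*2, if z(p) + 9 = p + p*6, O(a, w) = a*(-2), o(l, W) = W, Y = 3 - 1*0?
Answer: -44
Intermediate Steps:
Y = 3 (Y = 3 + 0 = 3)
O(a, w) = -2*a
z(p) = -9 + 7*p (z(p) = -9 + (p + p*6) = -9 + (p + 6*p) = -9 + 7*p)
(z(-1) + O(o(2, Y), -2))*2 = ((-9 + 7*(-1)) - 2*3)*2 = ((-9 - 7) - 6)*2 = (-16 - 6)*2 = -22*2 = -44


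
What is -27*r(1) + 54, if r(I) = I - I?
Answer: 54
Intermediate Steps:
r(I) = 0
-27*r(1) + 54 = -27*0 + 54 = 0 + 54 = 54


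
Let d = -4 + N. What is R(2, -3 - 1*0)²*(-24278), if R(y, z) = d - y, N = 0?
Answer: -874008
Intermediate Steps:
d = -4 (d = -4 + 0 = -4)
R(y, z) = -4 - y
R(2, -3 - 1*0)²*(-24278) = (-4 - 1*2)²*(-24278) = (-4 - 2)²*(-24278) = (-6)²*(-24278) = 36*(-24278) = -874008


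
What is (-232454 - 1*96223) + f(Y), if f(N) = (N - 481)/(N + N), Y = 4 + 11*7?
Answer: -26623037/81 ≈ -3.2868e+5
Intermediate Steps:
Y = 81 (Y = 4 + 77 = 81)
f(N) = (-481 + N)/(2*N) (f(N) = (-481 + N)/((2*N)) = (-481 + N)*(1/(2*N)) = (-481 + N)/(2*N))
(-232454 - 1*96223) + f(Y) = (-232454 - 1*96223) + (½)*(-481 + 81)/81 = (-232454 - 96223) + (½)*(1/81)*(-400) = -328677 - 200/81 = -26623037/81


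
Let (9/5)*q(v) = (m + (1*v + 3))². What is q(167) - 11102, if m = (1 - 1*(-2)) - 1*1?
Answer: 48002/9 ≈ 5333.6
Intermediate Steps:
m = 2 (m = (1 + 2) - 1 = 3 - 1 = 2)
q(v) = 5*(5 + v)²/9 (q(v) = 5*(2 + (1*v + 3))²/9 = 5*(2 + (v + 3))²/9 = 5*(2 + (3 + v))²/9 = 5*(5 + v)²/9)
q(167) - 11102 = 5*(5 + 167)²/9 - 11102 = (5/9)*172² - 11102 = (5/9)*29584 - 11102 = 147920/9 - 11102 = 48002/9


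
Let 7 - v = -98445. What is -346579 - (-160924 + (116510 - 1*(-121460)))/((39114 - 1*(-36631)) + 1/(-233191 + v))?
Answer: -1768564132100380/5102902777 ≈ -3.4658e+5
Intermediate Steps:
v = 98452 (v = 7 - 1*(-98445) = 7 + 98445 = 98452)
-346579 - (-160924 + (116510 - 1*(-121460)))/((39114 - 1*(-36631)) + 1/(-233191 + v)) = -346579 - (-160924 + (116510 - 1*(-121460)))/((39114 - 1*(-36631)) + 1/(-233191 + 98452)) = -346579 - (-160924 + (116510 + 121460))/((39114 + 36631) + 1/(-134739)) = -346579 - (-160924 + 237970)/(75745 - 1/134739) = -346579 - 77046/10205805554/134739 = -346579 - 77046*134739/10205805554 = -346579 - 1*5190550497/5102902777 = -346579 - 5190550497/5102902777 = -1768564132100380/5102902777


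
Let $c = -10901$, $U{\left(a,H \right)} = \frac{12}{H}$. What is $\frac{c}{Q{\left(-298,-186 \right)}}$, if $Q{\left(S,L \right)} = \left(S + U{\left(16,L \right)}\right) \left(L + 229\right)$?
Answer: $\frac{30721}{36120} \approx 0.85053$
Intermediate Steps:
$Q{\left(S,L \right)} = \left(229 + L\right) \left(S + \frac{12}{L}\right)$ ($Q{\left(S,L \right)} = \left(S + \frac{12}{L}\right) \left(L + 229\right) = \left(S + \frac{12}{L}\right) \left(229 + L\right) = \left(229 + L\right) \left(S + \frac{12}{L}\right)$)
$\frac{c}{Q{\left(-298,-186 \right)}} = - \frac{10901}{12 + 229 \left(-298\right) + \frac{2748}{-186} - -55428} = - \frac{10901}{12 - 68242 + 2748 \left(- \frac{1}{186}\right) + 55428} = - \frac{10901}{12 - 68242 - \frac{458}{31} + 55428} = - \frac{10901}{- \frac{397320}{31}} = \left(-10901\right) \left(- \frac{31}{397320}\right) = \frac{30721}{36120}$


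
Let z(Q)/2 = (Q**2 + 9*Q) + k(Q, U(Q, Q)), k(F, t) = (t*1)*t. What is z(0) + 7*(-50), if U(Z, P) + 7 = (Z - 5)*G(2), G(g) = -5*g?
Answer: 3348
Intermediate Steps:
U(Z, P) = 43 - 10*Z (U(Z, P) = -7 + (Z - 5)*(-5*2) = -7 + (-5 + Z)*(-10) = -7 + (50 - 10*Z) = 43 - 10*Z)
k(F, t) = t**2 (k(F, t) = t*t = t**2)
z(Q) = 2*Q**2 + 2*(43 - 10*Q)**2 + 18*Q (z(Q) = 2*((Q**2 + 9*Q) + (43 - 10*Q)**2) = 2*(Q**2 + (43 - 10*Q)**2 + 9*Q) = 2*Q**2 + 2*(43 - 10*Q)**2 + 18*Q)
z(0) + 7*(-50) = (3698 - 1702*0 + 202*0**2) + 7*(-50) = (3698 + 0 + 202*0) - 350 = (3698 + 0 + 0) - 350 = 3698 - 350 = 3348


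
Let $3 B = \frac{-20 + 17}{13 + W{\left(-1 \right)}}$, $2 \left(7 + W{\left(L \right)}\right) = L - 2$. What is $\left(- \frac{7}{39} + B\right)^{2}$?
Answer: $\frac{2209}{13689} \approx 0.16137$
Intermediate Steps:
$W{\left(L \right)} = -8 + \frac{L}{2}$ ($W{\left(L \right)} = -7 + \frac{L - 2}{2} = -7 + \frac{-2 + L}{2} = -7 + \left(-1 + \frac{L}{2}\right) = -8 + \frac{L}{2}$)
$B = - \frac{2}{9}$ ($B = \frac{\left(-20 + 17\right) \frac{1}{13 + \left(-8 + \frac{1}{2} \left(-1\right)\right)}}{3} = \frac{\left(-3\right) \frac{1}{13 - \frac{17}{2}}}{3} = \frac{\left(-3\right) \frac{1}{\frac{9}{2}}}{3} = \frac{\left(-3\right) \frac{2}{9}}{3} = \frac{1}{3} \left(- \frac{2}{3}\right) = - \frac{2}{9} \approx -0.22222$)
$\left(- \frac{7}{39} + B\right)^{2} = \left(- \frac{7}{39} - \frac{2}{9}\right)^{2} = \left(- \frac{47}{117}\right)^{2} = \frac{2209}{13689}$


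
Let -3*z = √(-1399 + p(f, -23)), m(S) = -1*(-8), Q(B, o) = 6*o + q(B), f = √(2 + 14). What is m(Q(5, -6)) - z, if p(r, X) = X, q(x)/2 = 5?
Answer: 8 + I*√158 ≈ 8.0 + 12.57*I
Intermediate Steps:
q(x) = 10 (q(x) = 2*5 = 10)
f = 4 (f = √16 = 4)
Q(B, o) = 10 + 6*o (Q(B, o) = 6*o + 10 = 10 + 6*o)
m(S) = 8
z = -I*√158 (z = -√(-1399 - 23)/3 = -I*√158 ≈ -12.57*I)
m(Q(5, -6)) - z = 8 - (-1)*I*√158 = 8 + I*√158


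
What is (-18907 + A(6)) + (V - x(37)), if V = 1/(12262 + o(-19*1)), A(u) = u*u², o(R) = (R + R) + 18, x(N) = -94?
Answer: -227664473/12242 ≈ -18597.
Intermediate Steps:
o(R) = 18 + 2*R (o(R) = 2*R + 18 = 18 + 2*R)
A(u) = u³
V = 1/12242 (V = 1/(12262 + (18 + 2*(-19*1))) = 1/(12262 + (18 + 2*(-19))) = 1/(12262 + (18 - 38)) = 1/(12262 - 20) = 1/12242 ≈ 8.1686e-5)
(-18907 + A(6)) + (V - x(37)) = (-18907 + 6³) + (1/12242 - 1*(-94)) = (-18907 + 216) + (1/12242 + 94) = -18691 + 1150749/12242 = -227664473/12242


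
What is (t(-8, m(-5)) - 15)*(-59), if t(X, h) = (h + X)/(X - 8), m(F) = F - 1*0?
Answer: 13393/16 ≈ 837.06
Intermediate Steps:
m(F) = F (m(F) = F + 0 = F)
t(X, h) = (X + h)/(-8 + X)
(t(-8, m(-5)) - 15)*(-59) = ((-8 - 5)/(-8 - 8) - 15)*(-59) = (-13/(-16) - 15)*(-59) = (-1/16*(-13) - 15)*(-59) = (13/16 - 15)*(-59) = -227/16*(-59) = 13393/16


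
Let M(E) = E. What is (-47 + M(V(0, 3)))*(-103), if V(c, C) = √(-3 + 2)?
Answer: 4841 - 103*I ≈ 4841.0 - 103.0*I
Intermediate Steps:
V(c, C) = I (V(c, C) = √(-1) = I)
(-47 + M(V(0, 3)))*(-103) = (-47 + I)*(-103) = 4841 - 103*I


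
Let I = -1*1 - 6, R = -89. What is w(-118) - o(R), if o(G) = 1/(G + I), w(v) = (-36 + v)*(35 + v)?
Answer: 1227073/96 ≈ 12782.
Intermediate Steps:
I = -7 (I = -1 - 6 = -7)
o(G) = 1/(-7 + G) (o(G) = 1/(G - 7) = 1/(-7 + G))
w(-118) - o(R) = (-1260 + (-118)² - 1*(-118)) - 1/(-7 - 89) = (-1260 + 13924 + 118) - 1/(-96) = 12782 - 1*(-1/96) = 12782 + 1/96 = 1227073/96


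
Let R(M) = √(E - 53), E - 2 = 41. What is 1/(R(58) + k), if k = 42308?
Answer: 21154/894983437 - I*√10/1789966874 ≈ 2.3636e-5 - 1.7667e-9*I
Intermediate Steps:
E = 43 (E = 2 + 41 = 43)
R(M) = I*√10 (R(M) = √(43 - 53) = √(-10) = I*√10)
1/(R(58) + k) = 1/(I*√10 + 42308) = 1/(42308 + I*√10)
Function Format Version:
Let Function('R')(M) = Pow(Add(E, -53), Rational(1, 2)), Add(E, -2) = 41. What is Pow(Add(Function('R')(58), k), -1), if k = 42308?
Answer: Add(Rational(21154, 894983437), Mul(Rational(-1, 1789966874), I, Pow(10, Rational(1, 2)))) ≈ Add(2.3636e-5, Mul(-1.7667e-9, I))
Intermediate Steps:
E = 43 (E = Add(2, 41) = 43)
Function('R')(M) = Mul(I, Pow(10, Rational(1, 2))) (Function('R')(M) = Pow(Add(43, -53), Rational(1, 2)) = Pow(-10, Rational(1, 2)) = Mul(I, Pow(10, Rational(1, 2))))
Pow(Add(Function('R')(58), k), -1) = Pow(Add(Mul(I, Pow(10, Rational(1, 2))), 42308), -1) = Pow(Add(42308, Mul(I, Pow(10, Rational(1, 2)))), -1)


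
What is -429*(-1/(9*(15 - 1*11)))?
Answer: 143/12 ≈ 11.917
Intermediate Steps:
-429*(-1/(9*(15 - 1*11))) = -429*(-1/(9*(15 - 11))) = -429/((-9*4)) = -429/(-36) = -429*(-1/36) = 143/12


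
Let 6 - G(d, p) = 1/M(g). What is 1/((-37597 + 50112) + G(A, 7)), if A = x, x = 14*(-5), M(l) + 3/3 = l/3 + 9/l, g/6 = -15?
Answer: 311/3894041 ≈ 7.9866e-5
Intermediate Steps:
g = -90 (g = 6*(-15) = -90)
M(l) = -1 + 9/l + l/3 (M(l) = -1 + (l/3 + 9/l) = -1 + (9/l + l/3) = -1 + 9/l + l/3)
x = -70
A = -70
G(d, p) = 1876/311 (G(d, p) = 6 - 1/(-1 + 9/(-90) + (⅓)*(-90)) = 6 - 1/(-1 + 9*(-1/90) - 30) = 6 - 1/(-1 - ⅒ - 30) = 6 - 1/(-311/10) = 6 - 1*(-10/311) = 6 + 10/311 = 1876/311)
1/((-37597 + 50112) + G(A, 7)) = 1/((-37597 + 50112) + 1876/311) = 1/(12515 + 1876/311) = 1/(3894041/311) = 311/3894041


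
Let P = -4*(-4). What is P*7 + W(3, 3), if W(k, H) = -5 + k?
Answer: 110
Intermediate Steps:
P = 16
P*7 + W(3, 3) = 16*7 + (-5 + 3) = 112 - 2 = 110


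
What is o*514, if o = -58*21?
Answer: -626052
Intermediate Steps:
o = -1218
o*514 = -1218*514 = -626052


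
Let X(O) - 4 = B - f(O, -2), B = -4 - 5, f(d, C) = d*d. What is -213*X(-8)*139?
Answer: 2042883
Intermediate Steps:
f(d, C) = d**2
B = -9
X(O) = -5 - O**2 (X(O) = 4 + (-9 - O**2) = -5 - O**2)
-213*X(-8)*139 = -213*(-5 - 1*(-8)**2)*139 = -213*(-5 - 1*64)*139 = -213*(-5 - 64)*139 = -213*(-69)*139 = 14697*139 = 2042883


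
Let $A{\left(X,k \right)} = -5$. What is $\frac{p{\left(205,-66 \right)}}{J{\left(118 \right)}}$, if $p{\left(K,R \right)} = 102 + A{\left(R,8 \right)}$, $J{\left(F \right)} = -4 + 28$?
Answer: $\frac{97}{24} \approx 4.0417$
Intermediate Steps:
$J{\left(F \right)} = 24$
$p{\left(K,R \right)} = 97$ ($p{\left(K,R \right)} = 102 - 5 = 97$)
$\frac{p{\left(205,-66 \right)}}{J{\left(118 \right)}} = \frac{97}{24}$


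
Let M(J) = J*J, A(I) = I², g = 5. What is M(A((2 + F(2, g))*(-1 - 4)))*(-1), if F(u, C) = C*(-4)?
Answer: -65610000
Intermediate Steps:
F(u, C) = -4*C
M(J) = J²
M(A((2 + F(2, g))*(-1 - 4)))*(-1) = (((2 - 4*5)*(-1 - 4))²)²*(-1) = (((2 - 20)*(-5))²)²*(-1) = ((-18*(-5))²)²*(-1) = (90²)²*(-1) = 8100²*(-1) = 65610000*(-1) = -65610000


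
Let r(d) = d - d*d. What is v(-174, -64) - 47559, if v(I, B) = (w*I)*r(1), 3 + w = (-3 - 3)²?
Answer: -47559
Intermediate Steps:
w = 33 (w = -3 + (-3 - 3)² = -3 + (-6)² = -3 + 36 = 33)
r(d) = d - d²
v(I, B) = 0 (v(I, B) = (33*I)*(1*(1 - 1*1)) = (33*I)*(1*(1 - 1)) = (33*I)*(1*0) = (33*I)*0 = 0)
v(-174, -64) - 47559 = 0 - 47559 = -47559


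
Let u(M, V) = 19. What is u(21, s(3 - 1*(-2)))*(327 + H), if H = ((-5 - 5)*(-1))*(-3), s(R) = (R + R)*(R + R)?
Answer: 5643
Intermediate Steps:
s(R) = 4*R² (s(R) = (2*R)*(2*R) = 4*R²)
H = -30 (H = -10*(-1)*(-3) = 10*(-3) = -30)
u(21, s(3 - 1*(-2)))*(327 + H) = 19*(327 - 30) = 19*297 = 5643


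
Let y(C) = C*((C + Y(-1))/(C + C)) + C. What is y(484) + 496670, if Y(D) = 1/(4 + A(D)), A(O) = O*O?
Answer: 4973961/10 ≈ 4.9740e+5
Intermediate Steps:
A(O) = O**2
Y(D) = 1/(4 + D**2)
y(C) = 1/10 + 3*C/2 (y(C) = C*((C + 1/(4 + (-1)**2))/(C + C)) + C = C*((C + 1/(4 + 1))/((2*C))) + C = C*((C + 1/5)*(1/(2*C))) + C = C*((1/5 + C)*(1/(2*C))) + C = C*((1/5 + C)/(2*C)) + C = (1/10 + C/2) + C = 1/10 + 3*C/2)
y(484) + 496670 = (1/10 + (3/2)*484) + 496670 = (1/10 + 726) + 496670 = 7261/10 + 496670 = 4973961/10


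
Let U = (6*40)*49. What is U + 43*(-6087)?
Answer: -249981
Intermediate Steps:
U = 11760 (U = 240*49 = 11760)
U + 43*(-6087) = 11760 + 43*(-6087) = 11760 - 261741 = -249981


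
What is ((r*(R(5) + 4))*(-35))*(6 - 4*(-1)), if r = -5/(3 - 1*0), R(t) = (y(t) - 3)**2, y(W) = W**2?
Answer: 854000/3 ≈ 2.8467e+5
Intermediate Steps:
R(t) = (-3 + t**2)**2 (R(t) = (t**2 - 3)**2 = (-3 + t**2)**2)
r = -5/3 (r = -5/(3 + 0) = -5/3 ≈ -1.6667)
((r*(R(5) + 4))*(-35))*(6 - 4*(-1)) = (-5*((-3 + 5**2)**2 + 4)/3*(-35))*(6 - 4*(-1)) = (-5*((-3 + 25)**2 + 4)/3*(-35))*(6 + 4) = (-5*(22**2 + 4)/3*(-35))*10 = (-5*(484 + 4)/3*(-35))*10 = (-5/3*488*(-35))*10 = -2440/3*(-35)*10 = (85400/3)*10 = 854000/3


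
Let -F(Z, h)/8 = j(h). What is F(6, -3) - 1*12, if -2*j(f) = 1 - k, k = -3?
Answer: 4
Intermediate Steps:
j(f) = -2 (j(f) = -(1 - 1*(-3))/2 = -(1 + 3)/2 = -½*4 = -2)
F(Z, h) = 16 (F(Z, h) = -8*(-2) = 16)
F(6, -3) - 1*12 = 16 - 1*12 = 16 - 12 = 4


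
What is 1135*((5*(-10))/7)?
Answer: -56750/7 ≈ -8107.1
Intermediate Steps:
1135*((5*(-10))/7) = 1135*(-50*⅐) = 1135*(-50/7) = -56750/7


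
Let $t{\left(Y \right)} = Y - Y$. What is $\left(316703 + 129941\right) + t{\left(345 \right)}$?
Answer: $446644$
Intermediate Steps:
$t{\left(Y \right)} = 0$
$\left(316703 + 129941\right) + t{\left(345 \right)} = \left(316703 + 129941\right) + 0 = 446644 + 0 = 446644$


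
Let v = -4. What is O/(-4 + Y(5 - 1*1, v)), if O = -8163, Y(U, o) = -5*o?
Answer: -8163/16 ≈ -510.19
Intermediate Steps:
O/(-4 + Y(5 - 1*1, v)) = -8163/(-4 - 5*(-4)) = -8163/(-4 + 20) = -8163/16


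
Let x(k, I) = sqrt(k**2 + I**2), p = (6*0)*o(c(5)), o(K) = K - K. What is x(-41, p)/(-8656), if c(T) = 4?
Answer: -41/8656 ≈ -0.0047366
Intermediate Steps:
o(K) = 0
p = 0 (p = (6*0)*0 = 0*0 = 0)
x(k, I) = sqrt(I**2 + k**2)
x(-41, p)/(-8656) = sqrt(0**2 + (-41)**2)/(-8656) = sqrt(0 + 1681)*(-1/8656) = sqrt(1681)*(-1/8656) = 41*(-1/8656) = -41/8656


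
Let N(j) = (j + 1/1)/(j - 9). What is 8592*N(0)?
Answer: -2864/3 ≈ -954.67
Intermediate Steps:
N(j) = (1 + j)/(-9 + j) (N(j) = (j + 1)/(-9 + j) = (1 + j)/(-9 + j))
8592*N(0) = 8592*((1 + 0)/(-9 + 0)) = 8592*(1/(-9)) = 8592*(-⅑*1) = 8592*(-⅑) = -2864/3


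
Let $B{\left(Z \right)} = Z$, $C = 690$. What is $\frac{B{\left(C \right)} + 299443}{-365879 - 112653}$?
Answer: $- \frac{300133}{478532} \approx -0.6272$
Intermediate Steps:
$\frac{B{\left(C \right)} + 299443}{-365879 - 112653} = \frac{690 + 299443}{-365879 - 112653} = \frac{300133}{-478532} = 300133 \left(- \frac{1}{478532}\right) = - \frac{300133}{478532}$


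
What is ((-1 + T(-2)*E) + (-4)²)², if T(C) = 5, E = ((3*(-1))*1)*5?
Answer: 3600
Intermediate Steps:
E = -15 (E = -3*1*5 = -3*5 = -15)
((-1 + T(-2)*E) + (-4)²)² = ((-1 + 5*(-15)) + (-4)²)² = ((-1 - 75) + 16)² = (-76 + 16)² = (-60)² = 3600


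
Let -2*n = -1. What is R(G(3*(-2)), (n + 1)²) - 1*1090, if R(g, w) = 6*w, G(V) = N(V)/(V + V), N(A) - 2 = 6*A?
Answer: -2153/2 ≈ -1076.5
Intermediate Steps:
n = ½ (n = -½*(-1) = ½ ≈ 0.50000)
N(A) = 2 + 6*A
G(V) = (2 + 6*V)/(2*V) (G(V) = (2 + 6*V)/(V + V) = (2 + 6*V)/((2*V)) = (2 + 6*V)*(1/(2*V)) = (2 + 6*V)/(2*V))
R(G(3*(-2)), (n + 1)²) - 1*1090 = 6*(½ + 1)² - 1*1090 = 6*(3/2)² - 1090 = 6*(9/4) - 1090 = 27/2 - 1090 = -2153/2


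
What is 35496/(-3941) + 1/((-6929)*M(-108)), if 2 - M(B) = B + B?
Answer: -53617492853/5952967202 ≈ -9.0069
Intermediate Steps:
M(B) = 2 - 2*B (M(B) = 2 - (B + B) = 2 - 2*B)
35496/(-3941) + 1/((-6929)*M(-108)) = 35496/(-3941) + 1/((-6929)*(2 - 2*(-108))) = 35496*(-1/3941) - 1/(6929*(2 + 216)) = -35496/3941 - 1/6929/218 = -35496/3941 - 1/6929*1/218 = -35496/3941 - 1/1510522 = -53617492853/5952967202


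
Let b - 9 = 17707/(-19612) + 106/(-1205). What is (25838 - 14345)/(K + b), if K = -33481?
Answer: -271607862780/791049116927 ≈ -0.34335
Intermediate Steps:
b = 189276333/23632460 (b = 9 + (17707/(-19612) + 106/(-1205)) = 9 + (17707*(-1/19612) + 106*(-1/1205)) = 9 + (-17707/19612 - 106/1205) = 9 - 23415807/23632460 = 189276333/23632460 ≈ 8.0092)
(25838 - 14345)/(K + b) = (25838 - 14345)/(-33481 + 189276333/23632460) = 11493/(-791049116927/23632460) = 11493*(-23632460/791049116927) = -271607862780/791049116927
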